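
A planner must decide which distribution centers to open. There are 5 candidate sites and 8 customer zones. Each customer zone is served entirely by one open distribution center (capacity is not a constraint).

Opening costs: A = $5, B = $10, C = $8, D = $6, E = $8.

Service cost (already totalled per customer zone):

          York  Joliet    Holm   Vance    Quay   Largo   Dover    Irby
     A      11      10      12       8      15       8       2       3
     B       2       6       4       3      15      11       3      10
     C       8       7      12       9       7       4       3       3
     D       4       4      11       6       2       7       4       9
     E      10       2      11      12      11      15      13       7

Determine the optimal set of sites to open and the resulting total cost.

Open A, B and D; minimum total cost 48.

For any fixed open set, each customer zone goes to its cheapest open site; total = fixed + service.
{A, B, D}: York→B 2, Joliet→D 4, Holm→B 4, Vance→B 3, Quay→D 2, Largo→D 7, Dover→A 2, Irby→A 3. Service 27; fixed 21; total 48.
{B, C, D}: York→B 2, Joliet→D 4, Holm→B 4, Vance→B 3, Quay→D 2, Largo→C 4, Dover→B 3, Irby→C 3. Service 25; fixed 24; total 49.
{A, D}: York→D 4, Joliet→D 4, Holm→D 11, Vance→D 6, Quay→D 2, Largo→D 7, Dover→A 2, Irby→A 3. Service 39; fixed 11; total 50.
{A, B, C, D, E}: York→B 2, Joliet→E 2, Holm→B 4, Vance→B 3, Quay→D 2, Largo→C 4, Dover→A 2, Irby→A 3. Service 22; fixed 37; total 59.
No other subset beats 48.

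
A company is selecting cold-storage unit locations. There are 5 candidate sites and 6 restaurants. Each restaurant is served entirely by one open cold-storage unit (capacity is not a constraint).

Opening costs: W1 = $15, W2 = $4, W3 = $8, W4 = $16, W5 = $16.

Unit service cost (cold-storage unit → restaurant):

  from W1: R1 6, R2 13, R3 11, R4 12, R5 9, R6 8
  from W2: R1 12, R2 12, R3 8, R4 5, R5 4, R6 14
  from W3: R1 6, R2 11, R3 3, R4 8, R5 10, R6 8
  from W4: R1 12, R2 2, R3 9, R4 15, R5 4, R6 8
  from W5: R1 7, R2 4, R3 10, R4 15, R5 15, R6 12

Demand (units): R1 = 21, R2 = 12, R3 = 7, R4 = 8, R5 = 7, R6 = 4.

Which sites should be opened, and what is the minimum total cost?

For any fixed open set, each restaurant goes to its cheapest open site; total = fixed + service.
{W2, W3, W4}: R1→W3 6·21=126, R2→W4 2·12=24, R3→W3 3·7=21, R4→W2 5·8=40, R5→W2 4·7=28, R6→W3 8·4=32. Service 271; fixed 28; total 299.
{W1, W2, W3, W4}: service 271 + fixed 43 = 314
{W2, W3, W4, W5}: service 271 + fixed 44 = 315
{W1, W2, W3, W4, W5}: service 271 + fixed 59 = 330
No other subset beats 299.

Open W2, W3 and W4; minimum total cost 299.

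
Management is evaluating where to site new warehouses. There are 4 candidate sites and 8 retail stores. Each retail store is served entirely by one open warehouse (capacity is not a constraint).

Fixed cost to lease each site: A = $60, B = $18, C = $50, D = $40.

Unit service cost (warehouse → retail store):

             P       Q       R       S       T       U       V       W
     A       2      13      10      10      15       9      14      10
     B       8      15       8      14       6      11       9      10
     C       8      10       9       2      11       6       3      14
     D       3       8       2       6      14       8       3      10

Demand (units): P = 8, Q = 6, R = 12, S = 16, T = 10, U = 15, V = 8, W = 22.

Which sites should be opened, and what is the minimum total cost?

For any fixed open set, each retail store goes to its cheapest open site; total = fixed + service.
{B, C, D}: P→D 3·8=24, Q→D 8·6=48, R→D 2·12=24, S→C 2·16=32, T→B 6·10=60, U→C 6·15=90, V→C 3·8=24, W→B 10·22=220. Service 522; fixed 108; total 630.
{C, D}: P→D 3·8=24, Q→D 8·6=48, R→D 2·12=24, S→C 2·16=32, T→C 11·10=110, U→C 6·15=90, V→C 3·8=24, W→D 10·22=220. Service 572; fixed 90; total 662.
{B, D}: service 616 + fixed 58 = 674
{A, B, C, D}: service 514 + fixed 168 = 682
No other subset beats 630.

Open B, C and D; minimum total cost 630.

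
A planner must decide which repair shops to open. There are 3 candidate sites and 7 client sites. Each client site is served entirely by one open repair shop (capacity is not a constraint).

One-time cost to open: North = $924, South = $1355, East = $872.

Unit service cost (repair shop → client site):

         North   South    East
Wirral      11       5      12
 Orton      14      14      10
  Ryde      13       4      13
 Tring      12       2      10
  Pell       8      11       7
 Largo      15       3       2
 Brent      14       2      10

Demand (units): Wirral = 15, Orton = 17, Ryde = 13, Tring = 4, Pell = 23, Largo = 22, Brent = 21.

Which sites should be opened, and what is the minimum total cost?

For any fixed open set, each client site goes to its cheapest open site; total = fixed + service.
{East}: Wirral→East 12·15=180, Orton→East 10·17=170, Ryde→East 13·13=169, Tring→East 10·4=40, Pell→East 7·23=161, Largo→East 2·22=44, Brent→East 10·21=210. Service 974; fixed 872; total 1846.
{South}: Wirral→South 5·15=75, Orton→South 14·17=238, Ryde→South 4·13=52, Tring→South 2·4=8, Pell→South 11·23=253, Largo→South 3·22=66, Brent→South 2·21=42. Service 734; fixed 1355; total 2089.
{North}: service 1428 + fixed 924 = 2352
{North, South, East}: service 552 + fixed 3151 = 3703
No other subset beats 1846.

Open East only; minimum total cost 1846.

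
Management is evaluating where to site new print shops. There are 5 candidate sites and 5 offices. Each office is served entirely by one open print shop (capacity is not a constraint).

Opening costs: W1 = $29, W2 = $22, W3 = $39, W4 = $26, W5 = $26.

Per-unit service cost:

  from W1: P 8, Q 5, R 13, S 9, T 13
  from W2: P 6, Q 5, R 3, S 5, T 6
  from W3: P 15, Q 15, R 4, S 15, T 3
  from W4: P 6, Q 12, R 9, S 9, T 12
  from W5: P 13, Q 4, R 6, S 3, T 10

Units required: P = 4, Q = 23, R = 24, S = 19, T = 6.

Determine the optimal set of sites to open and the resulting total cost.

Open W2 and W5; minimum total cost 329.

For any fixed open set, each office goes to its cheapest open site; total = fixed + service.
{W2, W5}: P→W2 6·4=24, Q→W5 4·23=92, R→W2 3·24=72, S→W5 3·19=57, T→W2 6·6=36. Service 281; fixed 48; total 329.
{W2, W3, W5}: P→W2 6·4=24, Q→W5 4·23=92, R→W2 3·24=72, S→W5 3·19=57, T→W3 3·6=18. Service 263; fixed 87; total 350.
{W2, W4, W5}: P→W2 6·4=24, Q→W5 4·23=92, R→W2 3·24=72, S→W5 3·19=57, T→W2 6·6=36. Service 281; fixed 74; total 355.
{W1, W2, W3, W4, W5}: service 263 + fixed 142 = 405
No other subset beats 329.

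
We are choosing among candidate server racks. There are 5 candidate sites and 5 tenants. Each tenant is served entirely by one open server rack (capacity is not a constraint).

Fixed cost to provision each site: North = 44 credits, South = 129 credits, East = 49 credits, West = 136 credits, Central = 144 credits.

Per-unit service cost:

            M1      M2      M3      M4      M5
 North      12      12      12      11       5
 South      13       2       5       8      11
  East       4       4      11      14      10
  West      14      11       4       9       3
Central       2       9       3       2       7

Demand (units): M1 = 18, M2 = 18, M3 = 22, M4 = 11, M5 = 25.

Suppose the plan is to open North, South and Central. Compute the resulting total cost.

Total cost: 602

Each tenant is assigned to its cheapest site among the open ones.
{North, South, Central}: M1→Central 2·18=36, M2→South 2·18=36, M3→Central 3·22=66, M4→Central 2·11=22, M5→North 5·25=125. Service 285; fixed 317; total 602.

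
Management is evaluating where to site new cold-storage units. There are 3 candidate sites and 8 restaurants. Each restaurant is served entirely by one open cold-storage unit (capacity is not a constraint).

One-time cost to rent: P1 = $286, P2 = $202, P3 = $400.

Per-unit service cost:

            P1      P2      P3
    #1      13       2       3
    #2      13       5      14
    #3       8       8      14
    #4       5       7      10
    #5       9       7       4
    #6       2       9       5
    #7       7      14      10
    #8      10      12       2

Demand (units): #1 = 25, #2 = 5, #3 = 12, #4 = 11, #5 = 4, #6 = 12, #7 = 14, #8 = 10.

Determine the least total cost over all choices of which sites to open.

Minimum total cost: 902

For any fixed open set, each restaurant goes to its cheapest open site; total = fixed + service.
{P2}: #1→P2 2·25=50, #2→P2 5·5=25, #3→P2 8·12=96, #4→P2 7·11=77, #5→P2 7·4=28, #6→P2 9·12=108, #7→P2 14·14=196, #8→P2 12·10=120. Service 700; fixed 202; total 902.
{P1, P2}: service 476 + fixed 488 = 964
{P3}: #1→P3 3·25=75, #2→P3 14·5=70, #3→P3 14·12=168, #4→P3 10·11=110, #5→P3 4·4=16, #6→P3 5·12=60, #7→P3 10·14=140, #8→P3 2·10=20. Service 659; fixed 400; total 1059.
{P1, P2, P3}: service 384 + fixed 888 = 1272
No other subset beats 902.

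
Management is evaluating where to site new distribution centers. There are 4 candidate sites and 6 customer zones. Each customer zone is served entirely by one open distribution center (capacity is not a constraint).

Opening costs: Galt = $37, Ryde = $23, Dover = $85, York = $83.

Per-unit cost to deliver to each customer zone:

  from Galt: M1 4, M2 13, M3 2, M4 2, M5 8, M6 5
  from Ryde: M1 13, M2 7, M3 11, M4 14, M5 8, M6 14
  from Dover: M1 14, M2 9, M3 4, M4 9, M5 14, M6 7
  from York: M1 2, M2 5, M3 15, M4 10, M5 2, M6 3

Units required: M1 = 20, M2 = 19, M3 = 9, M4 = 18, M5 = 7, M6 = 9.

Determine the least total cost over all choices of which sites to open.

For any fixed open set, each customer zone goes to its cheapest open site; total = fixed + service.
{Galt, York}: M1→York 2·20=40, M2→York 5·19=95, M3→Galt 2·9=18, M4→Galt 2·18=36, M5→York 2·7=14, M6→York 3·9=27. Service 230; fixed 120; total 350.
{Galt, Ryde, York}: service 230 + fixed 143 = 373
{Galt, Ryde}: M1→Galt 4·20=80, M2→Ryde 7·19=133, M3→Galt 2·9=18, M4→Galt 2·18=36, M5→Galt 8·7=56, M6→Galt 5·9=45. Service 368; fixed 60; total 428.
{Galt, Ryde, Dover, York}: M1→York 2·20=40, M2→York 5·19=95, M3→Galt 2·9=18, M4→Galt 2·18=36, M5→York 2·7=14, M6→York 3·9=27. Service 230; fixed 228; total 458.
No other subset beats 350.

Minimum total cost: 350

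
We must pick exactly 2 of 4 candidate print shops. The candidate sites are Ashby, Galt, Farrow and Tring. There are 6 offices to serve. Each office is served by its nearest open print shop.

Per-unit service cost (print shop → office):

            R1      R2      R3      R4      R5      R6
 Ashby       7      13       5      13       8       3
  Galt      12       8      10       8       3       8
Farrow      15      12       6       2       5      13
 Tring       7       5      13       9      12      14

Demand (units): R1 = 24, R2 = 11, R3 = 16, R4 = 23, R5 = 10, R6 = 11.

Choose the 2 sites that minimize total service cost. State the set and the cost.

Choose Ashby and Farrow; total service cost 509.

With exactly 2 open, each office uses its cheapest among the chosen.
{Ashby, Farrow}: R1→Ashby 7·24=168, R2→Farrow 12·11=132, R3→Ashby 5·16=80, R4→Farrow 2·23=46, R5→Farrow 5·10=50, R6→Ashby 3·11=33. Service cost 509.
{Farrow, Tring}: service cost 558
{Ashby, Galt}: service cost 583
Among all 6 size-2 choices, {Ashby, Farrow} is lowest.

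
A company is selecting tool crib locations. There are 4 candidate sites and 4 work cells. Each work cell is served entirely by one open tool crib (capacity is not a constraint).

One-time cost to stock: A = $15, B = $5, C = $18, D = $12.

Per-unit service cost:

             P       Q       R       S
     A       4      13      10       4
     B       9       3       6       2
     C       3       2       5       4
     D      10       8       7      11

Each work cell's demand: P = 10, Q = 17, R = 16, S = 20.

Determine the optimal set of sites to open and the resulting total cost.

Open B and C; minimum total cost 207.

For any fixed open set, each work cell goes to its cheapest open site; total = fixed + service.
{B, C}: P→C 3·10=30, Q→C 2·17=34, R→C 5·16=80, S→B 2·20=40. Service 184; fixed 23; total 207.
{B, C, D}: service 184 + fixed 35 = 219
{A, B, C}: service 184 + fixed 38 = 222
{A, B, C, D}: service 184 + fixed 50 = 234
(All 15 nonempty subsets were checked; B and C is lowest.)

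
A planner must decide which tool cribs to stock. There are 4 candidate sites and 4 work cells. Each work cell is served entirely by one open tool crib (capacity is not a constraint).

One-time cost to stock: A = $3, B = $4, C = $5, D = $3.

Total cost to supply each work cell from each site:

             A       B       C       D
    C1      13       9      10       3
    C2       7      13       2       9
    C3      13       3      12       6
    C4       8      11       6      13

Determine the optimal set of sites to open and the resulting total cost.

For any fixed open set, each work cell goes to its cheapest open site; total = fixed + service.
{C, D}: C1→D 3, C2→C 2, C3→D 6, C4→C 6. Service 17; fixed 8; total 25.
{B, C, D}: service 14 + fixed 12 = 26
{A, C, D}: service 17 + fixed 11 = 28
{A, B, C, D}: C1→D 3, C2→C 2, C3→B 3, C4→C 6. Service 14; fixed 15; total 29.
(All 15 nonempty subsets were checked; C and D is lowest.)

Open C and D; minimum total cost 25.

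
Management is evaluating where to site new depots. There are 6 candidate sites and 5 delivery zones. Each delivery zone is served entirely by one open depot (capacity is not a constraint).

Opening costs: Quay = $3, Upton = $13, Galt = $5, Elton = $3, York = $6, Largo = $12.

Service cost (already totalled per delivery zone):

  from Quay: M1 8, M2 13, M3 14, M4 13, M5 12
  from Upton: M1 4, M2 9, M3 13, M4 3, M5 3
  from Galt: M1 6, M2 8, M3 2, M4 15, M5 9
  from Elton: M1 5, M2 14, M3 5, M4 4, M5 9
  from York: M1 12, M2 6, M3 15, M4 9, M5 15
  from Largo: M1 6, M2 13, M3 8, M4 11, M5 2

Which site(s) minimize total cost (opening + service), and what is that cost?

Open Galt and Elton; minimum total cost 36.

For any fixed open set, each delivery zone goes to its cheapest open site; total = fixed + service.
{Galt, Elton}: M1→Elton 5, M2→Galt 8, M3→Galt 2, M4→Elton 4, M5→Galt 9. Service 28; fixed 8; total 36.
{Upton, Galt}: M1→Upton 4, M2→Galt 8, M3→Galt 2, M4→Upton 3, M5→Upton 3. Service 20; fixed 18; total 38.
{Elton, York}: service 29 + fixed 9 = 38
{Quay, Upton, Galt, Elton, York, Largo}: M1→Upton 4, M2→York 6, M3→Galt 2, M4→Upton 3, M5→Largo 2. Service 17; fixed 42; total 59.
No other subset beats 36.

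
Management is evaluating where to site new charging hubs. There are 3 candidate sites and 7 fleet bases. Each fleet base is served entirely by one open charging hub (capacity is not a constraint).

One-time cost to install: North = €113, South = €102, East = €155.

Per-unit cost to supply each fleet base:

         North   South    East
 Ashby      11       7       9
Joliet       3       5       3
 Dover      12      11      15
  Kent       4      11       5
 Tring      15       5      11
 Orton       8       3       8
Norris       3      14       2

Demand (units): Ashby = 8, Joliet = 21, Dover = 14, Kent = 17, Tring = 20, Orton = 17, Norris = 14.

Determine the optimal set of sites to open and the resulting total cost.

For any fixed open set, each fleet base goes to its cheapest open site; total = fixed + service.
{North, South}: Ashby→South 7·8=56, Joliet→North 3·21=63, Dover→South 11·14=154, Kent→North 4·17=68, Tring→South 5·20=100, Orton→South 3·17=51, Norris→North 3·14=42. Service 534; fixed 215; total 749.
{South, East}: Ashby→South 7·8=56, Joliet→East 3·21=63, Dover→South 11·14=154, Kent→East 5·17=85, Tring→South 5·20=100, Orton→South 3·17=51, Norris→East 2·14=28. Service 537; fixed 257; total 794.
{North, South, East}: service 520 + fixed 370 = 890
{South}: Ashby→South 7·8=56, Joliet→South 5·21=105, Dover→South 11·14=154, Kent→South 11·17=187, Tring→South 5·20=100, Orton→South 3·17=51, Norris→South 14·14=196. Service 849; fixed 102; total 951.
(All 7 nonempty subsets were checked; North and South is lowest.)

Open North and South; minimum total cost 749.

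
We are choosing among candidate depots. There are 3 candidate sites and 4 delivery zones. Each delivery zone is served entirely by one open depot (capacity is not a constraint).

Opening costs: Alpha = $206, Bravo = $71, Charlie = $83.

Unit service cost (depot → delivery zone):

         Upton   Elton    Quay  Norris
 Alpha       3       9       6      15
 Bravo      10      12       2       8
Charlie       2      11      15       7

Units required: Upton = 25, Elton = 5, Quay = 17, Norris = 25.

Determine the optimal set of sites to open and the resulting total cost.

For any fixed open set, each delivery zone goes to its cheapest open site; total = fixed + service.
{Bravo, Charlie}: Upton→Charlie 2·25=50, Elton→Charlie 11·5=55, Quay→Bravo 2·17=34, Norris→Charlie 7·25=175. Service 314; fixed 154; total 468.
{Bravo}: service 544 + fixed 71 = 615
{Charlie}: service 535 + fixed 83 = 618
{Alpha, Bravo, Charlie}: service 304 + fixed 360 = 664
No other subset beats 468.

Open Bravo and Charlie; minimum total cost 468.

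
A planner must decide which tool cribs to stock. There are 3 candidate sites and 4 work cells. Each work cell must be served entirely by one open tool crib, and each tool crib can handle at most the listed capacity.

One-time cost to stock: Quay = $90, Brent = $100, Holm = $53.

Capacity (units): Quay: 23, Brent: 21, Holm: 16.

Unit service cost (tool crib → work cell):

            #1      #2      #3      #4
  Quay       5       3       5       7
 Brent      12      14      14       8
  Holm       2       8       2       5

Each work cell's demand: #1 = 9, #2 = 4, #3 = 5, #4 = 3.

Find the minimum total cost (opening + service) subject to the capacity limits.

Open {Quay}: #1→Quay 5·9=45, #2→Quay 3·4=12, #3→Quay 5·5=25, #4→Quay 7·3=21.
Loads: Quay carries 21/23. Service 103; fixed 90; total 193.
Next best feasible plan costs 204.

Minimum total cost: 193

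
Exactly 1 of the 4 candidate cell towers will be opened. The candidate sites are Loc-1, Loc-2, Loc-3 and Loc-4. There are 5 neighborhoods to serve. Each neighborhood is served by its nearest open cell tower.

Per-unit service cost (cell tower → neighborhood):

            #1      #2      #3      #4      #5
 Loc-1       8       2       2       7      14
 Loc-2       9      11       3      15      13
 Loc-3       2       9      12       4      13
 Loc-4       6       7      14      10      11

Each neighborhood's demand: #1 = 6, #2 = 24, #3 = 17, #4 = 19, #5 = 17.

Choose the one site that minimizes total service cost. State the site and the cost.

With exactly 1 open, each neighborhood uses its cheapest among the chosen.
{Loc-1}: #1→Loc-1 8·6=48, #2→Loc-1 2·24=48, #3→Loc-1 2·17=34, #4→Loc-1 7·19=133, #5→Loc-1 14·17=238. Service cost 501.
{Loc-3}: service cost 729
{Loc-4}: service cost 819
Among all 4 size-1 choices, {Loc-1} is lowest.

Choose Loc-1 only; total service cost 501.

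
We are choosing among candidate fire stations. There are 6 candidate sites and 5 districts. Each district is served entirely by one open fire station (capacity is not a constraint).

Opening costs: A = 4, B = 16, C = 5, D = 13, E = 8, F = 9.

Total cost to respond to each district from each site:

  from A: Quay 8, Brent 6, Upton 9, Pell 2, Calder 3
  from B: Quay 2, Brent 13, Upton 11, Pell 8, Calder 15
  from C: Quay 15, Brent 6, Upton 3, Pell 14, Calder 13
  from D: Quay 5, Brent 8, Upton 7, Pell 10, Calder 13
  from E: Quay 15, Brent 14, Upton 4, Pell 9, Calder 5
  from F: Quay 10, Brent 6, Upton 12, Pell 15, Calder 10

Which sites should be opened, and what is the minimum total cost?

Open A and C; minimum total cost 31.

For any fixed open set, each district goes to its cheapest open site; total = fixed + service.
{A, C}: Quay→A 8, Brent→A 6, Upton→C 3, Pell→A 2, Calder→A 3. Service 22; fixed 9; total 31.
{A}: Quay→A 8, Brent→A 6, Upton→A 9, Pell→A 2, Calder→A 3. Service 28; fixed 4; total 32.
{A, E}: Quay→A 8, Brent→A 6, Upton→E 4, Pell→A 2, Calder→A 3. Service 23; fixed 12; total 35.
{A, B, C, D, E, F}: Quay→B 2, Brent→A 6, Upton→C 3, Pell→A 2, Calder→A 3. Service 16; fixed 55; total 71.
No other subset beats 31.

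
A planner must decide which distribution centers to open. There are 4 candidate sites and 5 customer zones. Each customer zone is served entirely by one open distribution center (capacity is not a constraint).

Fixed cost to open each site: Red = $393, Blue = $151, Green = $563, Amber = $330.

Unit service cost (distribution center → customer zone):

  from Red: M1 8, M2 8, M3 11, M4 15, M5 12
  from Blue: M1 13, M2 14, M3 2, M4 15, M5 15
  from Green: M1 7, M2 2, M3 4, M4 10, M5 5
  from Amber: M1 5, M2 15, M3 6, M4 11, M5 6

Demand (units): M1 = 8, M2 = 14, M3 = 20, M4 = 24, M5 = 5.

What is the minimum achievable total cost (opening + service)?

For any fixed open set, each customer zone goes to its cheapest open site; total = fixed + service.
{Blue}: M1→Blue 13·8=104, M2→Blue 14·14=196, M3→Blue 2·20=40, M4→Blue 15·24=360, M5→Blue 15·5=75. Service 775; fixed 151; total 926.
{Green}: M1→Green 7·8=56, M2→Green 2·14=28, M3→Green 4·20=80, M4→Green 10·24=240, M5→Green 5·5=25. Service 429; fixed 563; total 992.
{Amber}: service 664 + fixed 330 = 994
{Red, Blue, Green, Amber}: M1→Amber 5·8=40, M2→Green 2·14=28, M3→Blue 2·20=40, M4→Green 10·24=240, M5→Green 5·5=25. Service 373; fixed 1437; total 1810.
No other subset beats 926.

Minimum total cost: 926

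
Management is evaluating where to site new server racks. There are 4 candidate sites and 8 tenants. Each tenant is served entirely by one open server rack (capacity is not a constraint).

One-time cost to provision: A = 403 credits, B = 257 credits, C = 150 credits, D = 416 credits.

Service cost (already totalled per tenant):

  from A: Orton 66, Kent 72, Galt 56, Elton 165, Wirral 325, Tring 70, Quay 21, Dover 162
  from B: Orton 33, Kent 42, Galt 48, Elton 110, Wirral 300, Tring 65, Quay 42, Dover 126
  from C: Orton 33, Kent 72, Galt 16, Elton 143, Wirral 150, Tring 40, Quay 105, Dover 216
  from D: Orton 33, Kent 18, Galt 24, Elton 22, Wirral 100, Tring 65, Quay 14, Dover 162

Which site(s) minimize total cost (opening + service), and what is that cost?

For any fixed open set, each tenant goes to its cheapest open site; total = fixed + service.
{D}: Orton→D 33, Kent→D 18, Galt→D 24, Elton→D 22, Wirral→D 100, Tring→D 65, Quay→D 14, Dover→D 162. Service 438; fixed 416; total 854.
{C}: Orton→C 33, Kent→C 72, Galt→C 16, Elton→C 143, Wirral→C 150, Tring→C 40, Quay→C 105, Dover→C 216. Service 775; fixed 150; total 925.
{B, C}: service 559 + fixed 407 = 966
{A, B, C, D}: service 369 + fixed 1226 = 1595
No other subset beats 854.

Open D only; minimum total cost 854.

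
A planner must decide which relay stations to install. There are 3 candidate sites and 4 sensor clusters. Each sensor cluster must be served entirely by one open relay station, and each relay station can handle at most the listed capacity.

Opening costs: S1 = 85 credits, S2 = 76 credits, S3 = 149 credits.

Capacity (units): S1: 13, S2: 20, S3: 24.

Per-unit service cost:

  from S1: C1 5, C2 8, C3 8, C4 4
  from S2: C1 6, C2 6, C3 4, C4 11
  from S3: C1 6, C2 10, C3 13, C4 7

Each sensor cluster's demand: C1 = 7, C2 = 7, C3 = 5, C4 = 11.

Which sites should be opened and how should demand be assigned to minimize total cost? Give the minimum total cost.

Open {S1, S2}: C1→S2 6·7=42, C2→S2 6·7=42, C3→S2 4·5=20, C4→S1 4·11=44.
Loads: S1 carries 11/13, S2 carries 19/20. Service 148; fixed 161; total 309.
Next best feasible plan costs 399.

Minimum total cost: 309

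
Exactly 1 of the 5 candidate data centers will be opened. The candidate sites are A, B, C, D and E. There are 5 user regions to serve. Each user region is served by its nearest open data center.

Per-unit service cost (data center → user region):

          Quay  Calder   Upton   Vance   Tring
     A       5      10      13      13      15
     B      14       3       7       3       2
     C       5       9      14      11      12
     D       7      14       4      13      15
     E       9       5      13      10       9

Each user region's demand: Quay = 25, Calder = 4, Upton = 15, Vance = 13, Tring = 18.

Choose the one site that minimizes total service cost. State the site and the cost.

With exactly 1 open, each user region uses its cheapest among the chosen.
{B}: Quay→B 14·25=350, Calder→B 3·4=12, Upton→B 7·15=105, Vance→B 3·13=39, Tring→B 2·18=36. Service cost 542.
{C}: service cost 730
{D}: service cost 730
Among all 5 size-1 choices, {B} is lowest.

Choose B only; total service cost 542.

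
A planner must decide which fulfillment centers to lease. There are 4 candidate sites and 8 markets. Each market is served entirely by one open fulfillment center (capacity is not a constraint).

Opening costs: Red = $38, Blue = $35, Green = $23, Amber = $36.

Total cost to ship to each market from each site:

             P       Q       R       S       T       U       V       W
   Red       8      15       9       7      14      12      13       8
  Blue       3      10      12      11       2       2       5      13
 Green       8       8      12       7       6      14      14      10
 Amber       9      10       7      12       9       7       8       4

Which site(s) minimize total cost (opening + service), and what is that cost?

Open Blue only; minimum total cost 93.

For any fixed open set, each market goes to its cheapest open site; total = fixed + service.
{Blue}: P→Blue 3, Q→Blue 10, R→Blue 12, S→Blue 11, T→Blue 2, U→Blue 2, V→Blue 5, W→Blue 13. Service 58; fixed 35; total 93.
{Green}: service 79 + fixed 23 = 102
{Amber}: P→Amber 9, Q→Amber 10, R→Amber 7, S→Amber 12, T→Amber 9, U→Amber 7, V→Amber 8, W→Amber 4. Service 66; fixed 36; total 102.
{Red, Blue, Green, Amber}: service 38 + fixed 132 = 170
No other subset beats 93.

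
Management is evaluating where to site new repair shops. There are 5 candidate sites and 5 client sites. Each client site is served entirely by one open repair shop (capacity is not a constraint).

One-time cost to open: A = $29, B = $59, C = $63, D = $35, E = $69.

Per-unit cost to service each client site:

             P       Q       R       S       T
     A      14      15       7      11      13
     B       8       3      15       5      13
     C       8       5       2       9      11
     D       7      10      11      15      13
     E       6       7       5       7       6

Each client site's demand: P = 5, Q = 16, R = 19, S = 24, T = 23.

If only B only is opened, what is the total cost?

Each client site is assigned to its cheapest site among the open ones.
{B}: P→B 8·5=40, Q→B 3·16=48, R→B 15·19=285, S→B 5·24=120, T→B 13·23=299. Service 792; fixed 59; total 851.

Total cost: 851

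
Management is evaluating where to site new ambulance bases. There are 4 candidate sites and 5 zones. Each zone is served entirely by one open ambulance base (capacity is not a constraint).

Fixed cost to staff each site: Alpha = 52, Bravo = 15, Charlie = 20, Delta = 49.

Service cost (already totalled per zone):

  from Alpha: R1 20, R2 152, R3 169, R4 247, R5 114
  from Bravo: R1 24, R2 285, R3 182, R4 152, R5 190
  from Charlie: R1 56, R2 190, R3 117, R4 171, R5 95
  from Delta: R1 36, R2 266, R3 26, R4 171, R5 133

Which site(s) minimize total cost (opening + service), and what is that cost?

Open Bravo, Charlie and Delta; minimum total cost 571.

For any fixed open set, each zone goes to its cheapest open site; total = fixed + service.
{Bravo, Charlie, Delta}: R1→Bravo 24, R2→Charlie 190, R3→Delta 26, R4→Bravo 152, R5→Charlie 95. Service 487; fixed 84; total 571.
{Alpha, Bravo, Delta}: R1→Alpha 20, R2→Alpha 152, R3→Delta 26, R4→Bravo 152, R5→Alpha 114. Service 464; fixed 116; total 580.
{Alpha, Bravo, Charlie, Delta}: service 445 + fixed 136 = 581
{Bravo}: R1→Bravo 24, R2→Bravo 285, R3→Bravo 182, R4→Bravo 152, R5→Bravo 190. Service 833; fixed 15; total 848.
No other subset beats 571.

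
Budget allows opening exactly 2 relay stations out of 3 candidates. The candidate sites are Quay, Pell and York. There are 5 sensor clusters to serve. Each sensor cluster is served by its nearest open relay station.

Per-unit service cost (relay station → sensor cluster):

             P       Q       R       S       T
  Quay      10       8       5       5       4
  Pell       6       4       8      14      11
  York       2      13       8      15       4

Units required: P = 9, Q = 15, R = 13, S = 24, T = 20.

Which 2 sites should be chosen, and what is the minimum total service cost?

With exactly 2 open, each sensor cluster uses its cheapest among the chosen.
{Quay, Pell}: P→Pell 6·9=54, Q→Pell 4·15=60, R→Quay 5·13=65, S→Quay 5·24=120, T→Quay 4·20=80. Service cost 379.
{Quay, York}: service cost 403
{Pell, York}: service cost 598
Among all 3 size-2 choices, {Quay, Pell} is lowest.

Choose Quay and Pell; total service cost 379.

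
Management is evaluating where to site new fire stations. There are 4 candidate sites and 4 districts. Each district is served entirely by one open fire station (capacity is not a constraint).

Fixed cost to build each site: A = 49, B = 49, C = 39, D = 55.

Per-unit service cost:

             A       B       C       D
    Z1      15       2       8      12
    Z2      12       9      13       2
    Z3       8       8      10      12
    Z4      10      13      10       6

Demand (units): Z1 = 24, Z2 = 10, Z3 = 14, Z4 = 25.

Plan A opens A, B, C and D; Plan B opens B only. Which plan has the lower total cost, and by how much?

Plan A is cheaper by 102.

Plan A: {A, B, C, D}: Z1→B 2·24=48, Z2→D 2·10=20, Z3→A 8·14=112, Z4→D 6·25=150. Service 330; fixed 192; total 522.
Plan B: {B}: Z1→B 2·24=48, Z2→B 9·10=90, Z3→B 8·14=112, Z4→B 13·25=325. Service 575; fixed 49; total 624.
Difference: |522 − 624| = 102.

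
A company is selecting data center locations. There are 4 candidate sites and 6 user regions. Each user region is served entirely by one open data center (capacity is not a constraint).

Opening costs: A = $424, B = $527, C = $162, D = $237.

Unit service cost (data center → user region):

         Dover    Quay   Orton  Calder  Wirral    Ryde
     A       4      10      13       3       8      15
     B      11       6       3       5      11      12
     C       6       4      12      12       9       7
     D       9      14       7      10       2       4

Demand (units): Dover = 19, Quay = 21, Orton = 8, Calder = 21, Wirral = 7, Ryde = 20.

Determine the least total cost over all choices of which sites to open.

For any fixed open set, each user region goes to its cheapest open site; total = fixed + service.
{C}: Dover→C 6·19=114, Quay→C 4·21=84, Orton→C 12·8=96, Calder→C 12·21=252, Wirral→C 9·7=63, Ryde→C 7·20=140. Service 749; fixed 162; total 911.
{C, D}: service 558 + fixed 399 = 957
{D}: service 825 + fixed 237 = 1062
{A, B, C, D}: Dover→A 4·19=76, Quay→C 4·21=84, Orton→B 3·8=24, Calder→A 3·21=63, Wirral→D 2·7=14, Ryde→D 4·20=80. Service 341; fixed 1350; total 1691.
No other subset beats 911.

Minimum total cost: 911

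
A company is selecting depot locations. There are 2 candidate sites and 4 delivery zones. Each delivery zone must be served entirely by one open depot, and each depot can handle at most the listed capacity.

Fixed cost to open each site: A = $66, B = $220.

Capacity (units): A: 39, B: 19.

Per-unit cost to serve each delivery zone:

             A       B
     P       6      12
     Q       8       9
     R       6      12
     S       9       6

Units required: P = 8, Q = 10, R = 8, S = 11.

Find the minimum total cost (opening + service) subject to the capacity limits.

Open {A}: P→A 6·8=48, Q→A 8·10=80, R→A 6·8=48, S→A 9·11=99.
Loads: A carries 37/39. Service 275; fixed 66; total 341.
Next best feasible plan costs 528.

Minimum total cost: 341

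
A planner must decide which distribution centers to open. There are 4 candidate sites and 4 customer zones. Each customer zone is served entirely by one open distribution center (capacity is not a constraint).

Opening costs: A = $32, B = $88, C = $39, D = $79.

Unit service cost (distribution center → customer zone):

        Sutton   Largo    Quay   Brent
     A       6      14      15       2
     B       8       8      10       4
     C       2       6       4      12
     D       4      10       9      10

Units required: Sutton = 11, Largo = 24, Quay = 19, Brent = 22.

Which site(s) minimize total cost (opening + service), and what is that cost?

For any fixed open set, each customer zone goes to its cheapest open site; total = fixed + service.
{A, C}: Sutton→C 2·11=22, Largo→C 6·24=144, Quay→C 4·19=76, Brent→A 2·22=44. Service 286; fixed 71; total 357.
{A, C, D}: service 286 + fixed 150 = 436
{A, B, C}: Sutton→C 2·11=22, Largo→C 6·24=144, Quay→C 4·19=76, Brent→A 2·22=44. Service 286; fixed 159; total 445.
{A, B, C, D}: service 286 + fixed 238 = 524
No other subset beats 357.

Open A and C; minimum total cost 357.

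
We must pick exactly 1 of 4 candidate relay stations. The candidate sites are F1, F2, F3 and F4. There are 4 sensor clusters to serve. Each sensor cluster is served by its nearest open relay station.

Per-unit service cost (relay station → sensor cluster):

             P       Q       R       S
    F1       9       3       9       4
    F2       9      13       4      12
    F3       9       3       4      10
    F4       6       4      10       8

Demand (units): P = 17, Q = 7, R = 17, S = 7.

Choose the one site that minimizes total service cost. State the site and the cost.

With exactly 1 open, each sensor cluster uses its cheapest among the chosen.
{F3}: P→F3 9·17=153, Q→F3 3·7=21, R→F3 4·17=68, S→F3 10·7=70. Service cost 312.
{F1}: service cost 355
{F4}: service cost 356
Among all 4 size-1 choices, {F3} is lowest.

Choose F3 only; total service cost 312.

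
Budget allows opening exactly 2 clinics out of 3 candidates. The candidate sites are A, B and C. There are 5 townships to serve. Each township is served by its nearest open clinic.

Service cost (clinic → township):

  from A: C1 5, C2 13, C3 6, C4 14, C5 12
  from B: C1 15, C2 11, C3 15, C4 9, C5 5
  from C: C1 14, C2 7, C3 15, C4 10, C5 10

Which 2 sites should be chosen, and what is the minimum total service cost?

With exactly 2 open, each township uses its cheapest among the chosen.
{A, B}: C1→A 5, C2→B 11, C3→A 6, C4→B 9, C5→B 5. Service cost 36.
{A, C}: service cost 38
{B, C}: service cost 50
Among all 3 size-2 choices, {A, B} is lowest.

Choose A and B; total service cost 36.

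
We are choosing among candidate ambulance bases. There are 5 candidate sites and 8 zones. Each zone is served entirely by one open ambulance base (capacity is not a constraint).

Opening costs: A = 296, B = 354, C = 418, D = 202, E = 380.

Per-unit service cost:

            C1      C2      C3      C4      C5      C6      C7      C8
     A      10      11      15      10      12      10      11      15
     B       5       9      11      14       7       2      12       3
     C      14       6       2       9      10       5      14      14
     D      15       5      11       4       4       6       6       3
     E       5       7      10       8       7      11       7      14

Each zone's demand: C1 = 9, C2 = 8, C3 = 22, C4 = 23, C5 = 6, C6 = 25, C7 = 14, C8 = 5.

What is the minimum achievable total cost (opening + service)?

Minimum total cost: 984

For any fixed open set, each zone goes to its cheapest open site; total = fixed + service.
{D}: C1→D 15·9=135, C2→D 5·8=40, C3→D 11·22=242, C4→D 4·23=92, C5→D 4·6=24, C6→D 6·25=150, C7→D 6·14=84, C8→D 3·5=15. Service 782; fixed 202; total 984.
{B, D}: C1→B 5·9=45, C2→D 5·8=40, C3→B 11·22=242, C4→D 4·23=92, C5→D 4·6=24, C6→B 2·25=50, C7→D 6·14=84, C8→B 3·5=15. Service 592; fixed 556; total 1148.
{C, D}: service 550 + fixed 620 = 1170
{A, B, C, D, E}: service 394 + fixed 1650 = 2044
No other subset beats 984.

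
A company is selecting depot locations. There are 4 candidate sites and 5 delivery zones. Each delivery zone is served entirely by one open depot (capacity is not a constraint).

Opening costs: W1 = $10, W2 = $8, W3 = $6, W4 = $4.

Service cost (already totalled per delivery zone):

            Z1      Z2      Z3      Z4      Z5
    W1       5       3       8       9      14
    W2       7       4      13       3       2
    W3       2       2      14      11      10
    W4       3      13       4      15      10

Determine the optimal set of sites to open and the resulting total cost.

For any fixed open set, each delivery zone goes to its cheapest open site; total = fixed + service.
{W2, W4}: Z1→W4 3, Z2→W2 4, Z3→W4 4, Z4→W2 3, Z5→W2 2. Service 16; fixed 12; total 28.
{W2, W3, W4}: Z1→W3 2, Z2→W3 2, Z3→W4 4, Z4→W2 3, Z5→W2 2. Service 13; fixed 18; total 31.
{W2, W3}: service 22 + fixed 14 = 36
{W1, W2, W3, W4}: Z1→W3 2, Z2→W3 2, Z3→W4 4, Z4→W2 3, Z5→W2 2. Service 13; fixed 28; total 41.
(All 15 nonempty subsets were checked; W2 and W4 is lowest.)

Open W2 and W4; minimum total cost 28.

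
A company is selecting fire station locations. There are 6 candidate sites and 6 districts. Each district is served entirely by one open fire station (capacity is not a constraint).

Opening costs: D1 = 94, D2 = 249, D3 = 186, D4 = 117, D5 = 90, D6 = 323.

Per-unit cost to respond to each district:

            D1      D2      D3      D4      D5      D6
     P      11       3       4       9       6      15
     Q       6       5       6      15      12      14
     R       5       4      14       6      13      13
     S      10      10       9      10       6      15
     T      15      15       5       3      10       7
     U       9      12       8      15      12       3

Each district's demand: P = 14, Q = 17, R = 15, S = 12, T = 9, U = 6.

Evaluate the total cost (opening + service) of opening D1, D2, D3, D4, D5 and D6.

Each district is assigned to its cheapest site among the open ones.
{D1, D2, D3, D4, D5, D6}: P→D2 3·14=42, Q→D2 5·17=85, R→D2 4·15=60, S→D5 6·12=72, T→D4 3·9=27, U→D6 3·6=18. Service 304; fixed 1059; total 1363.

Total cost: 1363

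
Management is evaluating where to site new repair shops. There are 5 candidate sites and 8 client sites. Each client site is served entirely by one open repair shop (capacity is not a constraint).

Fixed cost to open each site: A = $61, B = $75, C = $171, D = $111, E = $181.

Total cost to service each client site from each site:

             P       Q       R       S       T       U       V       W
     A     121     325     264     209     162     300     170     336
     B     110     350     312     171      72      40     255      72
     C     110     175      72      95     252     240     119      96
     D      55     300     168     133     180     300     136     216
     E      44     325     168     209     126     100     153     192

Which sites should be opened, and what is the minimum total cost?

For any fixed open set, each client site goes to its cheapest open site; total = fixed + service.
{B, C}: P→B 110, Q→C 175, R→C 72, S→C 95, T→B 72, U→B 40, V→C 119, W→B 72. Service 755; fixed 246; total 1001.
{B, C, D}: service 700 + fixed 357 = 1057
{A, B, C}: P→B 110, Q→C 175, R→C 72, S→C 95, T→B 72, U→B 40, V→C 119, W→B 72. Service 755; fixed 307; total 1062.
{A, B, C, D, E}: P→E 44, Q→C 175, R→C 72, S→C 95, T→B 72, U→B 40, V→C 119, W→B 72. Service 689; fixed 599; total 1288.
No other subset beats 1001.

Open B and C; minimum total cost 1001.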